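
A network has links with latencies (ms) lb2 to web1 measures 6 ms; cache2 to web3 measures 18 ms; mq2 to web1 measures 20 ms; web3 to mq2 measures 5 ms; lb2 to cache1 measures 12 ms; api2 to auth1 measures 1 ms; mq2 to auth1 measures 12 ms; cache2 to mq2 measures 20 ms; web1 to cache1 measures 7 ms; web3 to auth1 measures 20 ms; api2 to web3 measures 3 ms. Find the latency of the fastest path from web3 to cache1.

32

Checking several routes:
web3 → mq2 → web1 → cache1: 5 + 20 + 7 = 32
web3 → api2 → auth1 → mq2 → web1 → cache1: 3 + 1 + 12 + 20 + 7 = 43
web3 → mq2 → web1 → lb2 → cache1: 5 + 20 + 6 + 12 = 43
Shortest: 32 ms.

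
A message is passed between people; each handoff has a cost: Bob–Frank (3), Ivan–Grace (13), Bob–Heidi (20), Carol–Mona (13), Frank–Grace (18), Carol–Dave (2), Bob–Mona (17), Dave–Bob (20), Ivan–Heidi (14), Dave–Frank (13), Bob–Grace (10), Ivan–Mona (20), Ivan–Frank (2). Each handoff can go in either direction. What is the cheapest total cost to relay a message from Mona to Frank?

20

A few of the Mona→Frank routes:
Mona - Ivan - Frank: 20 + 2 = 22
Mona - Carol - Dave - Frank: 13 + 2 + 13 = 28
Mona - Carol - Dave - Bob - Frank: 13 + 2 + 20 + 3 = 38
Mona - Bob - Frank: 17 + 3 = 20
The minimum is 20.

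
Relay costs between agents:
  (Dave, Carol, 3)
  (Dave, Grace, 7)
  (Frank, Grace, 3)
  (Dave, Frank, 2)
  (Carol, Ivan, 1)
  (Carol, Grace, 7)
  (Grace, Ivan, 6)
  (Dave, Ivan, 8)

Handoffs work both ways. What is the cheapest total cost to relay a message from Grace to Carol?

Comparing a few candidate routes:
Grace → Carol: 7
Grace → Ivan → Carol: 6 + 1 = 7
Grace → Dave → Carol: 7 + 3 = 10
Grace → Frank → Dave → Carol: 3 + 2 + 3 = 8
Shortest: 7.

7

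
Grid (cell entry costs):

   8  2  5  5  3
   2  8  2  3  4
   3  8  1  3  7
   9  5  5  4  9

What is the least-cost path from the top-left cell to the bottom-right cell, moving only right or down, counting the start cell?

Path (0,0) (0,1) (0,2) (1,2) (2,2) (2,3) (3,3) (3,4): 8 + 2 + 5 + 2 + 1 + 3 + 4 + 9 = 34.
(Top row then right column would cost 43.)

34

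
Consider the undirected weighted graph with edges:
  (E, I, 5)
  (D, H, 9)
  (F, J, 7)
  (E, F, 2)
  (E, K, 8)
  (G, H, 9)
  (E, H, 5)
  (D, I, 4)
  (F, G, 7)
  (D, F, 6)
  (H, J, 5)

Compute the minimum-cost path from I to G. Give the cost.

14

A few of the I→G routes:
I-E-H-G: 5 + 5 + 9 = 19
I-D-F-E-H-G: 4 + 6 + 2 + 5 + 9 = 26
I-D-H-G: 4 + 9 + 9 = 22
I-E-F-G: 5 + 2 + 7 = 14
I-D-F-G: 4 + 6 + 7 = 17
The minimum is 14.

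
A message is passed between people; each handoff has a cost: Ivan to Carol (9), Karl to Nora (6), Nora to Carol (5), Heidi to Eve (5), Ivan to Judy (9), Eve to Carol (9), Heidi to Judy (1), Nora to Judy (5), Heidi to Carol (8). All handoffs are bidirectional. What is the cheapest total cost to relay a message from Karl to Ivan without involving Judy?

Candidate routes:
Karl → Nora → Carol → Ivan: 6 + 5 + 9 = 20
The minimum is 20.

20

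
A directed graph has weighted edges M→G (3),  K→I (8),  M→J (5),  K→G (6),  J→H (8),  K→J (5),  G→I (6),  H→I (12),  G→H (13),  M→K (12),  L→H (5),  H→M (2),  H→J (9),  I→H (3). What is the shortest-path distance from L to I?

16

A few of the L→I routes:
L→H→M→K→I: 5 + 2 + 12 + 8 = 27
L→H→I: 5 + 12 = 17
L→H→M→G→I: 5 + 2 + 3 + 6 = 16
Best route has total 16.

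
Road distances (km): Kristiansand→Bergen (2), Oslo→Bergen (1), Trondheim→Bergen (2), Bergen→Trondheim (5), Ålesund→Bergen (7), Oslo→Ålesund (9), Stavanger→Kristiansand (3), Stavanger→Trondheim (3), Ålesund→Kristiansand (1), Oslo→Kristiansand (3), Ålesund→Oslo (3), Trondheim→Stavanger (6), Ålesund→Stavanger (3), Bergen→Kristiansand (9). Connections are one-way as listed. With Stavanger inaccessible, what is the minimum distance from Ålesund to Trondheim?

Routes from Ålesund to Trondheim avoiding Stavanger:
Ålesund - Kristiansand - Bergen - Trondheim: 1 + 2 + 5 = 8
Ålesund - Oslo - Kristiansand - Bergen - Trondheim: 3 + 3 + 2 + 5 = 13
Ålesund - Bergen - Trondheim: 7 + 5 = 12
Ålesund - Oslo - Bergen - Trondheim: 3 + 1 + 5 = 9
Best route has total 8 km.

8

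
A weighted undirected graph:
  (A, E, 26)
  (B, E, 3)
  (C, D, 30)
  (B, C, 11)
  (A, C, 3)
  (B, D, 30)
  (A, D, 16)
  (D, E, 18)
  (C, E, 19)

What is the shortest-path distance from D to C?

19

A few of the D→C routes:
D-E-B-C: 18 + 3 + 11 = 32
D-E-A-C: 18 + 26 + 3 = 47
D-E-C: 18 + 19 = 37
D-A-C: 16 + 3 = 19
D-B-C: 30 + 11 = 41
D-C: 30
Best route has total 19.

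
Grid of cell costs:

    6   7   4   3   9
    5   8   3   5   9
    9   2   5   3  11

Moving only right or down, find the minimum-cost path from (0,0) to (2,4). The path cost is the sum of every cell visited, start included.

Take r0c0 r0c1 r0c2 r0c3 r1c3 r2c3 r2c4 for a total of 6 + 7 + 4 + 3 + 5 + 3 + 11 = 39.

39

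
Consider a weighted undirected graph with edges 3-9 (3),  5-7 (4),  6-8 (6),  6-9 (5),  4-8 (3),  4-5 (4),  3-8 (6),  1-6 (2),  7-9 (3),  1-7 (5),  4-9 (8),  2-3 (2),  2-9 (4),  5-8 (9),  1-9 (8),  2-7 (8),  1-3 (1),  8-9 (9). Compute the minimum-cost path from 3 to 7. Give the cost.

6

Some routes from 3 to 7:
3→9→7: 3 + 3 = 6
3→2→7: 2 + 8 = 10
3→2→9→7: 2 + 4 + 3 = 9
3→1→7: 1 + 5 = 6
Best route has total 6.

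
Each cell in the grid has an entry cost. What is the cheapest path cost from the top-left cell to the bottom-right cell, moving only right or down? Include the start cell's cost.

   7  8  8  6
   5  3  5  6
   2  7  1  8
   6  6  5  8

Best path: (0,0) → (1,0) → (1,1) → (1,2) → (2,2) → (3,2) → (3,3)
Cost: 7 + 5 + 3 + 5 + 1 + 5 + 8 = 34
(Top row then right column would cost 51.)

34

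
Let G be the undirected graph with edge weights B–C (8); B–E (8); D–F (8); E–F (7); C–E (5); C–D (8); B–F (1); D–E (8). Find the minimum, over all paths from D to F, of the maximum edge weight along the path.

8

Comparing a few candidate routes:
D→E→B→F: max(8, 8, 1) = 8
D→E→C→B→F: max(8, 5, 8, 1) = 8
D→C→B→F: max(8, 8, 1) = 8
D→C→B→E→F: max(8, 8, 8, 7) = 8
D→E→F: max(8, 7) = 8
D→F: max(8) = 8
Smallest bottleneck: 8.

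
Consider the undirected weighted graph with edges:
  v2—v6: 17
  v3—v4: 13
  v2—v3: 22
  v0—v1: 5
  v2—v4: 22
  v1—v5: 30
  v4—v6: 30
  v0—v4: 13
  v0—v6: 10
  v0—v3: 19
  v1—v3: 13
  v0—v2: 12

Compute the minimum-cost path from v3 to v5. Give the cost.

Some routes from v3 to v5:
v3 - v2 - v6 - v0 - v1 - v5: 22 + 17 + 10 + 5 + 30 = 84
v3 - v2 - v0 - v1 - v5: 22 + 12 + 5 + 30 = 69
v3 - v4 - v0 - v1 - v5: 13 + 13 + 5 + 30 = 61
v3 - v4 - v2 - v0 - v1 - v5: 13 + 22 + 12 + 5 + 30 = 82
v3 - v0 - v1 - v5: 19 + 5 + 30 = 54
v3 - v1 - v5: 13 + 30 = 43
Shortest: 43.

43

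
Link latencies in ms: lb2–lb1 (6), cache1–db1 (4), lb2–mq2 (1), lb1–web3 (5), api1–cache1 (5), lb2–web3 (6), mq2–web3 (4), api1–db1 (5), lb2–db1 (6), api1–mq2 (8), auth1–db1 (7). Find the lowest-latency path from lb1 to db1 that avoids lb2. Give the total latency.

22

Paths from lb1 to db1 avoiding lb2:
lb1 → web3 → mq2 → api1 → db1: 5 + 4 + 8 + 5 = 22
lb1 → web3 → mq2 → api1 → cache1 → db1: 5 + 4 + 8 + 5 + 4 = 26
Shortest: 22 ms.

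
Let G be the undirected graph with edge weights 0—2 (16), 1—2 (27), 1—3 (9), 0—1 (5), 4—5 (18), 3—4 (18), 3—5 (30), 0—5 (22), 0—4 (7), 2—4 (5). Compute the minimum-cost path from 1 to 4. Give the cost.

12

Checking several routes:
1→2→0→4: 27 + 16 + 7 = 50
1→0→5→4: 5 + 22 + 18 = 45
1→3→4: 9 + 18 = 27
1→0→2→4: 5 + 16 + 5 = 26
1→0→4: 5 + 7 = 12
1→2→4: 27 + 5 = 32
Best route has total 12.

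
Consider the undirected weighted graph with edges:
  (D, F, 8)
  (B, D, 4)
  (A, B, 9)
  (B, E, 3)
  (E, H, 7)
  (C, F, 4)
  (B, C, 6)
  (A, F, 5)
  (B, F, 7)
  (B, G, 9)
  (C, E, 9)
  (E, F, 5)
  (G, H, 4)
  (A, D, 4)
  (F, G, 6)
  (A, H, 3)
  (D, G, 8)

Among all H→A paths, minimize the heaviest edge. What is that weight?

Comparing a few candidate routes:
H→G→F→A: max(4, 6, 5) = 6
H→G→F→E→B→D→A: max(4, 6, 5, 3, 4, 4) = 6
H→G→F→C→B→D→A: max(4, 6, 4, 6, 4, 4) = 6
H→E→B→D→A: max(7, 3, 4, 4) = 7
H→A: max(3) = 3
Best route has worst link 3.

3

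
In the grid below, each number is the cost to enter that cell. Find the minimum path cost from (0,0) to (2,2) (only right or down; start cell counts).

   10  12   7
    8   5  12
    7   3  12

38

Cheapest: (0,0) (1,0) (1,1) (2,1) (2,2)
  10 + 8 + 5 + 3 + 12 = 38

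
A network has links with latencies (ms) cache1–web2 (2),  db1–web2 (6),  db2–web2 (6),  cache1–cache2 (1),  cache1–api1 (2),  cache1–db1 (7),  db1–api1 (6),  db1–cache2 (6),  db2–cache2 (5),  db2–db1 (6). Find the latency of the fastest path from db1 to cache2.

6

Comparing a few candidate routes:
db1 -> api1 -> cache1 -> cache2: 6 + 2 + 1 = 9
db1 -> web2 -> cache1 -> cache2: 6 + 2 + 1 = 9
db1 -> db2 -> cache2: 6 + 5 = 11
db1 -> cache2: 6
db1 -> cache1 -> cache2: 7 + 1 = 8
The minimum is 6 ms.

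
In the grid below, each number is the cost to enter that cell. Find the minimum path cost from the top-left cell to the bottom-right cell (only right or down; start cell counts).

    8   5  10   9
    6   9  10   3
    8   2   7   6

Path r0c0 r0c1 r1c1 r2c1 r2c2 r2c3: 8 + 5 + 9 + 2 + 7 + 6 = 37.
For comparison, the top-then-right route costs 41.

37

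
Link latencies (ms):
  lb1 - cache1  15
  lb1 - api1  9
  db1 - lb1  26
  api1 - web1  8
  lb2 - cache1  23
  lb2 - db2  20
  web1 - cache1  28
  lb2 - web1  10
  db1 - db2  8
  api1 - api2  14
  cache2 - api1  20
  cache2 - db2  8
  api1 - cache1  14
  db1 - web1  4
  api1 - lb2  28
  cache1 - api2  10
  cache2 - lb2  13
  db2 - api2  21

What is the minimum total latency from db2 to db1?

8

Comparing a few candidate routes:
db2-db1: 8
db2-cache2-lb2-web1-db1: 8 + 13 + 10 + 4 = 35
db2-lb2-web1-db1: 20 + 10 + 4 = 34
db2-cache2-api1-web1-db1: 8 + 20 + 8 + 4 = 40
The minimum is 8 ms.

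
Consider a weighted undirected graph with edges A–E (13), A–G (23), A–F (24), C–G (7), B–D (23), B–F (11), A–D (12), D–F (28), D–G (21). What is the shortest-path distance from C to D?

28

Paths from C to D:
C → G → D: 7 + 21 = 28
C → G → A → D: 7 + 23 + 12 = 42
C → G → A → F → D: 7 + 23 + 24 + 28 = 82
C → G → A → F → B → D: 7 + 23 + 24 + 11 + 23 = 88
Best route has total 28.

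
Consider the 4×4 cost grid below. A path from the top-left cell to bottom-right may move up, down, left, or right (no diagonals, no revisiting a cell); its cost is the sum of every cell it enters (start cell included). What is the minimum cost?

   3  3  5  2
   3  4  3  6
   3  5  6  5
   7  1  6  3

24

Best path: r0c0 r1c0 r2c0 r2c1 r3c1 r3c2 r3c3
Cost: 3 + 3 + 3 + 5 + 1 + 6 + 3 = 24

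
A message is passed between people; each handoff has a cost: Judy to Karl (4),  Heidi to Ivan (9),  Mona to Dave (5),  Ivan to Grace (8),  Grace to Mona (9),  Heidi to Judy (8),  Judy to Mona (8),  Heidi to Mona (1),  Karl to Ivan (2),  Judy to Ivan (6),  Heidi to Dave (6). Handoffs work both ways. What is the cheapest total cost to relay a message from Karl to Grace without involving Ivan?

Candidate routes:
Karl → Judy → Heidi → Mona → Grace: 4 + 8 + 1 + 9 = 22
Karl → Judy → Heidi → Dave → Mona → Grace: 4 + 8 + 6 + 5 + 9 = 32
Karl → Judy → Mona → Grace: 4 + 8 + 9 = 21
The minimum is 21.

21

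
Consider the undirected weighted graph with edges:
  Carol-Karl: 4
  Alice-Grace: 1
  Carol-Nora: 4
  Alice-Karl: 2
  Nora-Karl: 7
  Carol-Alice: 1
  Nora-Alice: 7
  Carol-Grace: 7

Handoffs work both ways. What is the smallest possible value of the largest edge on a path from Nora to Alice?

Some routes from Nora to Alice:
Nora -> Carol -> Alice: max(4, 1) = 4
Nora -> Carol -> Grace -> Alice: max(4, 7, 1) = 7
Nora -> Karl -> Carol -> Grace -> Alice: max(7, 4, 7, 1) = 7
Nora -> Carol -> Karl -> Alice: max(4, 4, 2) = 4
Nora -> Alice: max(7) = 7
Nora -> Karl -> Carol -> Alice: max(7, 4, 1) = 7
Smallest bottleneck: 4.

4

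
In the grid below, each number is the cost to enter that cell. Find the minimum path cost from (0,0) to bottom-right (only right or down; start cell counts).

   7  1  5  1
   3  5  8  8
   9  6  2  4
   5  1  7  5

30

Cheapest: (0,0) (0,1) (1,1) (2,1) (2,2) (2,3) (3,3)
  7 + 1 + 5 + 6 + 2 + 4 + 5 = 30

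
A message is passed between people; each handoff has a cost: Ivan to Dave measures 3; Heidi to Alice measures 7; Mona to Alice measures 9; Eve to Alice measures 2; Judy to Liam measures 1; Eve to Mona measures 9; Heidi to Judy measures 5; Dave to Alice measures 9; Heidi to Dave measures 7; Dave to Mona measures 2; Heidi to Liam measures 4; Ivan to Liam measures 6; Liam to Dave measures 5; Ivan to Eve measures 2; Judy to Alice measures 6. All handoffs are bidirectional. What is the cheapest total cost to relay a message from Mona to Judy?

Some routes from Mona to Judy:
Mona -> Dave -> Ivan -> Liam -> Judy: 2 + 3 + 6 + 1 = 12
Mona -> Dave -> Heidi -> Liam -> Judy: 2 + 7 + 4 + 1 = 14
Mona -> Dave -> Liam -> Judy: 2 + 5 + 1 = 8
Mona -> Dave -> Heidi -> Judy: 2 + 7 + 5 = 14
The minimum is 8.

8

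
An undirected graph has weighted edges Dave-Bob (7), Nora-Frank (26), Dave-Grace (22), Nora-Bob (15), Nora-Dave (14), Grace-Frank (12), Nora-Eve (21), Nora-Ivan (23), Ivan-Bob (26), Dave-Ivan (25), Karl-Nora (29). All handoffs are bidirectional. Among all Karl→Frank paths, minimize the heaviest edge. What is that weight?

29

A few of the Karl→Frank routes:
Karl → Nora → Frank: max(29, 26) = 29
Karl → Nora → Ivan → Bob → Dave → Grace → Frank: max(29, 23, 26, 7, 22, 12) = 29
Karl → Nora → Ivan → Dave → Grace → Frank: max(29, 23, 25, 22, 12) = 29
Karl → Nora → Bob → Dave → Grace → Frank: max(29, 15, 7, 22, 12) = 29
Karl → Nora → Bob → Ivan → Dave → Grace → Frank: max(29, 15, 26, 25, 22, 12) = 29
Smallest bottleneck: 29.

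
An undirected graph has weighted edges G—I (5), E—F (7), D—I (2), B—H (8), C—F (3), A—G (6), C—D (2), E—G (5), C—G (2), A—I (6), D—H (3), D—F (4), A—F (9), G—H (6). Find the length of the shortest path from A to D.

A few of the A→D routes:
A - F - C - D: 9 + 3 + 2 = 14
A - I - D: 6 + 2 = 8
A - I - G - C - D: 6 + 5 + 2 + 2 = 15
A - F - D: 9 + 4 = 13
A - G - C - D: 6 + 2 + 2 = 10
A - G - I - D: 6 + 5 + 2 = 13
Best route has total 8.

8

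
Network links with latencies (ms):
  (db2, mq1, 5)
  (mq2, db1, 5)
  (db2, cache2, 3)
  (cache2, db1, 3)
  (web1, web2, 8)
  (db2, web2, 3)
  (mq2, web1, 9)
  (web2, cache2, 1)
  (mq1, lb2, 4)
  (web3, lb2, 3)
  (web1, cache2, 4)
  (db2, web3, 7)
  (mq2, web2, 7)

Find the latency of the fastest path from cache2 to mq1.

A few of the cache2→mq1 routes:
cache2 -> db2 -> mq1: 3 + 5 = 8
cache2 -> web2 -> db2 -> web3 -> lb2 -> mq1: 1 + 3 + 7 + 3 + 4 = 18
cache2 -> web2 -> db2 -> mq1: 1 + 3 + 5 = 9
cache2 -> db2 -> web3 -> lb2 -> mq1: 3 + 7 + 3 + 4 = 17
The minimum is 8 ms.

8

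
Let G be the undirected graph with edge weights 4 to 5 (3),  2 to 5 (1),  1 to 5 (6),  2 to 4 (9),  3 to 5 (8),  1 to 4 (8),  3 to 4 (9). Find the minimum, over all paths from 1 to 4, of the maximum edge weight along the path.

A few of the 1→4 routes:
1-5-4: max(6, 3) = 6
1-5-3-4: max(6, 8, 9) = 9
1-4: max(8) = 8
The minimum achievable maximum is 6.

6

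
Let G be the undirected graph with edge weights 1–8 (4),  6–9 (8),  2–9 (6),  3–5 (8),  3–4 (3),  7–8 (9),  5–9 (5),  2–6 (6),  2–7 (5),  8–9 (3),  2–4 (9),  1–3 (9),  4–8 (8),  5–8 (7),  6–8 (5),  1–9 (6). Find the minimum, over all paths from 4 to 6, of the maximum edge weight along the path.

8

A few of the 4→6 routes:
4 → 8 → 1 → 9 → 2 → 6: max(8, 4, 6, 6, 6) = 8
4 → 8 → 1 → 9 → 6: max(8, 4, 6, 8) = 8
4 → 8 → 5 → 9 → 6: max(8, 7, 5, 8) = 8
4 → 8 → 6: max(8, 5) = 8
4 → 8 → 5 → 9 → 2 → 6: max(8, 7, 5, 6, 6) = 8
Smallest bottleneck: 8.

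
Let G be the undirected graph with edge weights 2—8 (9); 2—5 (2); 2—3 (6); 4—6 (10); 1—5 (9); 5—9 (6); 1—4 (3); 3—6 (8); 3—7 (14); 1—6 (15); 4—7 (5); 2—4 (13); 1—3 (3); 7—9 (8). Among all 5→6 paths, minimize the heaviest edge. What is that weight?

Checking several routes:
5-1-3-6: max(9, 3, 8) = 9
5-9-7-4-6: max(6, 8, 5, 10) = 10
5-2-3-6: max(2, 6, 8) = 8
5-9-7-4-1-3-6: max(6, 8, 5, 3, 3, 8) = 8
The minimum achievable maximum is 8.

8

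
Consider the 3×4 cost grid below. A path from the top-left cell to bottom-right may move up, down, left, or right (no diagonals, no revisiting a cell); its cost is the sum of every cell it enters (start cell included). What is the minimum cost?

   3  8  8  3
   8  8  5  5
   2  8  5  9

35

Best path: (0,0) → (1,0) → (2,0) → (2,1) → (2,2) → (2,3)
Cost: 3 + 8 + 2 + 8 + 5 + 9 = 35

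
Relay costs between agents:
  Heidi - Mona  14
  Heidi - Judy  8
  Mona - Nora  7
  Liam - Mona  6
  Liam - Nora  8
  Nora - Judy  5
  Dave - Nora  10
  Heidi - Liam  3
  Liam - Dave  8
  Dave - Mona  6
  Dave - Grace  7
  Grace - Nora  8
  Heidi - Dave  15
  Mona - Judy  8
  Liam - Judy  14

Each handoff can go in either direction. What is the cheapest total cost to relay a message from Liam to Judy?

Some routes from Liam to Judy:
Liam→Nora→Judy: 8 + 5 = 13
Liam→Judy: 14
Liam→Heidi→Judy: 3 + 8 = 11
Shortest: 11.

11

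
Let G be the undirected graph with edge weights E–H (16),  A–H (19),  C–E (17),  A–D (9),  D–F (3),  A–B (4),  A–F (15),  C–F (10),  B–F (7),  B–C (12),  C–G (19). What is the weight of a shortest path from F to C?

Comparing a few candidate routes:
F-B-C: 7 + 12 = 19
F-D-A-B-C: 3 + 9 + 4 + 12 = 28
F-C: 10
F-B-A-H-E-C: 7 + 4 + 19 + 16 + 17 = 63
F-A-B-C: 15 + 4 + 12 = 31
F-D-A-H-E-C: 3 + 9 + 19 + 16 + 17 = 64
The minimum is 10.

10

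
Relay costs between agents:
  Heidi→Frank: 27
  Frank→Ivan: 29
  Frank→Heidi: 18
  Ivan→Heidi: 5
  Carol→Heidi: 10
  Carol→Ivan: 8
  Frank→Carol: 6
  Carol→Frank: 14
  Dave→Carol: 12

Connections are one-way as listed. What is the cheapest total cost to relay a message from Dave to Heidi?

22

Routes from Dave to Heidi:
Dave -> Carol -> Heidi: 12 + 10 = 22
Dave -> Carol -> Frank -> Ivan -> Heidi: 12 + 14 + 29 + 5 = 60
Dave -> Carol -> Frank -> Heidi: 12 + 14 + 18 = 44
Dave -> Carol -> Ivan -> Heidi: 12 + 8 + 5 = 25
Shortest: 22.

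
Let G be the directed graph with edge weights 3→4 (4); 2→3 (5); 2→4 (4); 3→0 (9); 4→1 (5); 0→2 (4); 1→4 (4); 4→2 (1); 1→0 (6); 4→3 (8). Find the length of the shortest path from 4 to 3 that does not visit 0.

Routes from 4 to 3 avoiding 0:
4→2→3: 1 + 5 = 6
4→3: 8
Best route has total 6.

6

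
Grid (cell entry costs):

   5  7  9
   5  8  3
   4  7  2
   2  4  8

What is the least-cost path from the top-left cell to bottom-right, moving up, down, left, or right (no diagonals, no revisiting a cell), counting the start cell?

28

Best path: r0c0 -> r1c0 -> r2c0 -> r3c0 -> r3c1 -> r3c2
Cost: 5 + 5 + 4 + 2 + 4 + 8 = 28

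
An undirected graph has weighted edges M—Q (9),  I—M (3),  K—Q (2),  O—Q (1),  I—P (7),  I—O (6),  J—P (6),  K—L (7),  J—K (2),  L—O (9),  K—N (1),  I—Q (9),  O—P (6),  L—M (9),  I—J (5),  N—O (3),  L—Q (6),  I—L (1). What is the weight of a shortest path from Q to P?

7

Some routes from Q to P:
Q → K → N → O → P: 2 + 1 + 3 + 6 = 12
Q → O → I → P: 1 + 6 + 7 = 14
Q → O → N → K → J → P: 1 + 3 + 1 + 2 + 6 = 13
Q → K → J → P: 2 + 2 + 6 = 10
Q → L → I → P: 6 + 1 + 7 = 14
Q → O → P: 1 + 6 = 7
Shortest: 7.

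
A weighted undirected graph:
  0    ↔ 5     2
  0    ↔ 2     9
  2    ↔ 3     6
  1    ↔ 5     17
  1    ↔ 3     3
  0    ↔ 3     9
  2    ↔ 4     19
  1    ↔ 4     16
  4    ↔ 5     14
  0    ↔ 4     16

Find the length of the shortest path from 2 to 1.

9

Some routes from 2 to 1:
2-0-3-1: 9 + 9 + 3 = 21
2-4-1: 19 + 16 = 35
2-3-1: 6 + 3 = 9
2-3-0-5-1: 6 + 9 + 2 + 17 = 34
2-0-5-1: 9 + 2 + 17 = 28
Best route has total 9.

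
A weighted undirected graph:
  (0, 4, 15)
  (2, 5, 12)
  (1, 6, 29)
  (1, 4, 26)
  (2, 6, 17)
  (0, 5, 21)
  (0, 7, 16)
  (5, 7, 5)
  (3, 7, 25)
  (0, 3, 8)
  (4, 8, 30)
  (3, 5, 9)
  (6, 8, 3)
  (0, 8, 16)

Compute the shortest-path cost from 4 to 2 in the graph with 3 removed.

A few of the 4→2 routes:
4→8→6→2: 30 + 3 + 17 = 50
4→0→7→5→2: 15 + 16 + 5 + 12 = 48
4→0→8→6→2: 15 + 16 + 3 + 17 = 51
4→0→5→2: 15 + 21 + 12 = 48
Shortest: 48.

48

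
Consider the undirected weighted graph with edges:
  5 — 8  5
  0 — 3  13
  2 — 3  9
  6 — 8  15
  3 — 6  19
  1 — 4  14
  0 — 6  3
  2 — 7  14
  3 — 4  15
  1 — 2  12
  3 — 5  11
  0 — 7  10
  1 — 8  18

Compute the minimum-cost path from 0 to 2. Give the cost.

22

A few of the 0→2 routes:
0→7→2: 10 + 14 = 24
0→3→2: 13 + 9 = 22
0→6→8→5→3→2: 3 + 15 + 5 + 11 + 9 = 43
0→6→3→2: 3 + 19 + 9 = 31
0→6→8→1→2: 3 + 15 + 18 + 12 = 48
Shortest: 22.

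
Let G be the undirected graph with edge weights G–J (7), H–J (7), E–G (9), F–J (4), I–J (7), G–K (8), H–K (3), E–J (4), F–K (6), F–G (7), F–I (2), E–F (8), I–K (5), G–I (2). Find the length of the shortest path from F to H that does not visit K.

Checking several routes:
F -> J -> H: 4 + 7 = 11
F -> I -> J -> H: 2 + 7 + 7 = 16
F -> E -> J -> H: 8 + 4 + 7 = 19
F -> G -> J -> H: 7 + 7 + 7 = 21
F -> I -> G -> J -> H: 2 + 2 + 7 + 7 = 18
F -> G -> I -> J -> H: 7 + 2 + 7 + 7 = 23
Shortest: 11.

11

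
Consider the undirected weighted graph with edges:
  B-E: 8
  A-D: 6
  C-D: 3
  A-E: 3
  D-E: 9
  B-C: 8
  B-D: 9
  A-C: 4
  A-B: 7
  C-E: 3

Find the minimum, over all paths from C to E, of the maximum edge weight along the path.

Some routes from C to E:
C - A - B - E: max(4, 7, 8) = 8
C - E: max(3) = 3
C - A - E: max(4, 3) = 4
C - D - A - B - E: max(3, 6, 7, 8) = 8
C - B - E: max(8, 8) = 8
C - D - A - E: max(3, 6, 3) = 6
Smallest bottleneck: 3.

3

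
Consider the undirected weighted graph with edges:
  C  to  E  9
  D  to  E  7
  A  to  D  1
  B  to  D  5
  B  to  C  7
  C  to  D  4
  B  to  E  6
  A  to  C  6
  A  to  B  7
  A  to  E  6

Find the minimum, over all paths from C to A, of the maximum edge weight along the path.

Comparing a few candidate routes:
C - D - A: max(4, 1) = 4
C - D - B - E - A: max(4, 5, 6, 6) = 6
C - A: max(6) = 6
The minimum achievable maximum is 4.

4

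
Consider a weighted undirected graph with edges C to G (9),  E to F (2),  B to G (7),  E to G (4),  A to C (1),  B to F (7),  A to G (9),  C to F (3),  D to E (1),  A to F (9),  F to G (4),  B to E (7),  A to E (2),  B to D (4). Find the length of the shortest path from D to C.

4

A few of the D→C routes:
D - E - F - A - C: 1 + 2 + 9 + 1 = 13
D - E - G - F - C: 1 + 4 + 4 + 3 = 12
D - E - A - C: 1 + 2 + 1 = 4
D - E - F - C: 1 + 2 + 3 = 6
Shortest: 4.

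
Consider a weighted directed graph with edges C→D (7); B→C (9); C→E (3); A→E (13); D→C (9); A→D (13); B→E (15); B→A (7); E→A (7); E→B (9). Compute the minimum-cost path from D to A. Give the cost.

Routes from D to A:
D → C → E → A: 9 + 3 + 7 = 19
D → C → E → B → A: 9 + 3 + 9 + 7 = 28
Shortest: 19.

19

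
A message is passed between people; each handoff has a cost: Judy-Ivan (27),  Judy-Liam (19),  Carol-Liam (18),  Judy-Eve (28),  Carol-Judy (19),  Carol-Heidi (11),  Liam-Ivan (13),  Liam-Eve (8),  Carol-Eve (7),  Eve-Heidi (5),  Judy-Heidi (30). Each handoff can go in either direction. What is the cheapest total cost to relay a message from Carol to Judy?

Checking several routes:
Carol - Eve - Liam - Judy: 7 + 8 + 19 = 34
Carol - Liam - Judy: 18 + 19 = 37
Carol - Heidi - Judy: 11 + 30 = 41
Carol - Eve - Judy: 7 + 28 = 35
Carol - Judy: 19
Best route has total 19.

19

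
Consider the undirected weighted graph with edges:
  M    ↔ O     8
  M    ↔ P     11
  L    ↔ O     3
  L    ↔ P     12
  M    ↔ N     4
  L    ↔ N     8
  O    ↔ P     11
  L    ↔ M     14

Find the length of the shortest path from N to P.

Comparing a few candidate routes:
N → M → O → P: 4 + 8 + 11 = 23
N → L → P: 8 + 12 = 20
N → L → O → P: 8 + 3 + 11 = 22
N → M → P: 4 + 11 = 15
N → M → O → L → P: 4 + 8 + 3 + 12 = 27
Best route has total 15.

15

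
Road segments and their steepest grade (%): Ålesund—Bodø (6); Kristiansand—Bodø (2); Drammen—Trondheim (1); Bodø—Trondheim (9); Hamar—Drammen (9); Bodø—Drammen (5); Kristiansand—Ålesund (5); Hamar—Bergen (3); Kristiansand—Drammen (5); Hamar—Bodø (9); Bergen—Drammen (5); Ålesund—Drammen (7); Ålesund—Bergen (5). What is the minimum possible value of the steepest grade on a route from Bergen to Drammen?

5

Some routes from Bergen to Drammen:
Bergen→Ålesund→Kristiansand→Drammen: max(5, 5, 5) = 5
Bergen→Drammen: max(5) = 5
Bergen→Ålesund→Kristiansand→Bodø→Drammen: max(5, 5, 2, 5) = 5
The minimum achievable maximum is 5%.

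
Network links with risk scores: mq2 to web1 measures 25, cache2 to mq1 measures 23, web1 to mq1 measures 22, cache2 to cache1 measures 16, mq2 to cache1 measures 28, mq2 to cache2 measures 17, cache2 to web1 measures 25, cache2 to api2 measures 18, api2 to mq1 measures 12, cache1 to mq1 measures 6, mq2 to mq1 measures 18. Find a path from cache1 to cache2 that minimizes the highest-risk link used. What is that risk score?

16

Some routes from cache1 to cache2:
cache1 → mq1 → mq2 → web1 → cache2: max(6, 18, 25, 25) = 25
cache1 → mq1 → api2 → cache2: max(6, 12, 18) = 18
cache1 → mq1 → cache2: max(6, 23) = 23
cache1 → cache2: max(16) = 16
cache1 → mq1 → mq2 → cache2: max(6, 18, 17) = 18
Best route has worst link 16.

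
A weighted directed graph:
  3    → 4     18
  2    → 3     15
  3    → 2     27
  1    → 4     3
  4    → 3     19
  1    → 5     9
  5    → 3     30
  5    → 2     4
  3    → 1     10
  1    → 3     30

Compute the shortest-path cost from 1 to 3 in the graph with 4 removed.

28

Paths from 1 to 3 avoiding 4:
1-3: 30
1-5-2-3: 9 + 4 + 15 = 28
1-5-3: 9 + 30 = 39
The minimum is 28.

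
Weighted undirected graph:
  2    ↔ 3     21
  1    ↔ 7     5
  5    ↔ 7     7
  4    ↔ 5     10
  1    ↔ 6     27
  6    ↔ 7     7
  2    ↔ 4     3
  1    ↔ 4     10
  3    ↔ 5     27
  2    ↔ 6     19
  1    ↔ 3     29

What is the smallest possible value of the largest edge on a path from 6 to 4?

10

Some routes from 6 to 4:
6 → 1 → 7 → 5 → 4: max(27, 5, 7, 10) = 27
6 → 7 → 5 → 4: max(7, 7, 10) = 10
6 → 7 → 1 → 4: max(7, 5, 10) = 10
6 → 1 → 4: max(27, 10) = 27
6 → 2 → 4: max(19, 3) = 19
Best route has worst link 10.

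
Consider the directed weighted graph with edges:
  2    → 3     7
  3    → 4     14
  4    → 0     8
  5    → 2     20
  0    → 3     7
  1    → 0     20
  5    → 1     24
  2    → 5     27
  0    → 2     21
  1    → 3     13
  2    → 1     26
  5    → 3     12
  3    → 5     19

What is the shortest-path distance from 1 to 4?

Comparing a few candidate routes:
1→0→2→3→4: 20 + 21 + 7 + 14 = 62
1→0→3→4: 20 + 7 + 14 = 41
1→3→4: 13 + 14 = 27
Best route has total 27.

27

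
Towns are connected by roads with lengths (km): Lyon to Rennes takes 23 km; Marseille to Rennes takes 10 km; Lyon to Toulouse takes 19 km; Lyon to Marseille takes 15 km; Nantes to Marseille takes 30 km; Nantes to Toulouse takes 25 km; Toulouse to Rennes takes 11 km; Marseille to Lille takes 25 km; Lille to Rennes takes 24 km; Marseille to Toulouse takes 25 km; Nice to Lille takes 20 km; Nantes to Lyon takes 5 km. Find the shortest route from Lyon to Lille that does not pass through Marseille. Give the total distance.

47

Candidate routes:
Lyon → Toulouse → Rennes → Lille: 19 + 11 + 24 = 54
Lyon → Nantes → Toulouse → Rennes → Lille: 5 + 25 + 11 + 24 = 65
Lyon → Rennes → Lille: 23 + 24 = 47
Best route has total 47 km.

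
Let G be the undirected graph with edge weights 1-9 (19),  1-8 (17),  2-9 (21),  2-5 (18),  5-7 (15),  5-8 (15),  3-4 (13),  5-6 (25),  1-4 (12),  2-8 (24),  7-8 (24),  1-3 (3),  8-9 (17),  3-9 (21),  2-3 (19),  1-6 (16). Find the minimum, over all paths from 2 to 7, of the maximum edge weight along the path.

Some routes from 2 to 7:
2→5→7: max(18, 15) = 18
2→3→4→1→8→5→7: max(19, 13, 12, 17, 15, 15) = 19
2→3→4→1→9→8→5→7: max(19, 13, 12, 19, 17, 15, 15) = 19
Best route has worst link 18.

18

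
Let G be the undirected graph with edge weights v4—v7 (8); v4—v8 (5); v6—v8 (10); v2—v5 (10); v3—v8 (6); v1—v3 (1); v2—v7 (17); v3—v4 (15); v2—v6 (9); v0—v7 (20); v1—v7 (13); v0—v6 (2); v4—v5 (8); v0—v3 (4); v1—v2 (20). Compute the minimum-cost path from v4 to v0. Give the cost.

15

Some routes from v4 to v0:
v4 → v8 → v6 → v0: 5 + 10 + 2 = 17
v4 → v8 → v3 → v0: 5 + 6 + 4 = 15
v4 → v3 → v0: 15 + 4 = 19
Best route has total 15.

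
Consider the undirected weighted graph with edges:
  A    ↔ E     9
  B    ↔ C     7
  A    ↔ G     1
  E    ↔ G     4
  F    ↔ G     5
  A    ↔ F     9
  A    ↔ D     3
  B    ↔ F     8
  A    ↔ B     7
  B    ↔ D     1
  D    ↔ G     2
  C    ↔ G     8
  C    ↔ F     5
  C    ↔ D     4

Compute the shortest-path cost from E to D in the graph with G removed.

12

Comparing a few candidate routes:
E - A - B - D: 9 + 7 + 1 = 17
E - A - F - B - D: 9 + 9 + 8 + 1 = 27
E - A - D: 9 + 3 = 12
E - A - F - C - D: 9 + 9 + 5 + 4 = 27
E - A - B - C - D: 9 + 7 + 7 + 4 = 27
Best route has total 12.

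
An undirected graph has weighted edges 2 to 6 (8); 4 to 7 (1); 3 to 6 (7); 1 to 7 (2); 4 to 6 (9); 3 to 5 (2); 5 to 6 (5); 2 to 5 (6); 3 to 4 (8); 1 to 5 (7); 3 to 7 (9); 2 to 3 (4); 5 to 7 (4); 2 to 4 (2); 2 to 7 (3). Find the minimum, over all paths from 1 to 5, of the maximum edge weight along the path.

A few of the 1→5 routes:
1 → 7 → 5: max(2, 4) = 4
1 → 7 → 4 → 2 → 3 → 5: max(2, 1, 2, 4, 2) = 4
1 → 7 → 2 → 3 → 5: max(2, 3, 4, 2) = 4
1 → 7 → 2 → 5: max(2, 3, 6) = 6
1 → 7 → 4 → 2 → 5: max(2, 1, 2, 6) = 6
1 → 7 → 4 → 2 → 3 → 6 → 5: max(2, 1, 2, 4, 7, 5) = 7
Smallest bottleneck: 4.

4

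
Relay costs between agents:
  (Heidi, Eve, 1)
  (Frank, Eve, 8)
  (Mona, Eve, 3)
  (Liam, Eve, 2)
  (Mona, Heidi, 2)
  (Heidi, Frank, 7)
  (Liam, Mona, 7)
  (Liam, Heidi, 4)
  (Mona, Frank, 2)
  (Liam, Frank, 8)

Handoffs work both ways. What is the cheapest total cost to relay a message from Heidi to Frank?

Comparing a few candidate routes:
Heidi → Frank: 7
Heidi → Mona → Frank: 2 + 2 = 4
Heidi → Eve → Mona → Frank: 1 + 3 + 2 = 6
The minimum is 4.

4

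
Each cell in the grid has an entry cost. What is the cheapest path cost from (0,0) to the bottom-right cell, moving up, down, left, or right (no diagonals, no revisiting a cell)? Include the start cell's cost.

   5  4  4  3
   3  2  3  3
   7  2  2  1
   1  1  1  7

One optimal route is (0,0) → (1,0) → (1,1) → (2,1) → (3,1) → (3,2) → (3,3).
Its cost is 5 + 3 + 2 + 2 + 1 + 1 + 7 = 21.

21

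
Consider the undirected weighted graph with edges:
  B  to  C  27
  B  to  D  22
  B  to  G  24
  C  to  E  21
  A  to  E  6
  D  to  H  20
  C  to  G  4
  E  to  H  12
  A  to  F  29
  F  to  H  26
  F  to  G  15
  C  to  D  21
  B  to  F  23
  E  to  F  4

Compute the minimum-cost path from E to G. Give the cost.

Comparing a few candidate routes:
E - F - G: 4 + 15 = 19
E - C - G: 21 + 4 = 25
E - A - F - G: 6 + 29 + 15 = 50
Best route has total 19.

19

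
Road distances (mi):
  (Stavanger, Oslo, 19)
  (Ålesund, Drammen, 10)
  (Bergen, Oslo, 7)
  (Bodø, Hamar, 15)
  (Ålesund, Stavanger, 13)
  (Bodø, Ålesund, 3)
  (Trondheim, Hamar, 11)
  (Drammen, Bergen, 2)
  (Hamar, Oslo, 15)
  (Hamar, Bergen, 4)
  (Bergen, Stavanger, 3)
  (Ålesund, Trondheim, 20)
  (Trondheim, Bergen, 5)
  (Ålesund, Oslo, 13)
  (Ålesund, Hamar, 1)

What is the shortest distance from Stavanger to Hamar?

Some routes from Stavanger to Hamar:
Stavanger→Bergen→Drammen→Ålesund→Hamar: 3 + 2 + 10 + 1 = 16
Stavanger→Bergen→Hamar: 3 + 4 = 7
Stavanger→Ålesund→Hamar: 13 + 1 = 14
Stavanger→Bergen→Trondheim→Hamar: 3 + 5 + 11 = 19
The minimum is 7 mi.

7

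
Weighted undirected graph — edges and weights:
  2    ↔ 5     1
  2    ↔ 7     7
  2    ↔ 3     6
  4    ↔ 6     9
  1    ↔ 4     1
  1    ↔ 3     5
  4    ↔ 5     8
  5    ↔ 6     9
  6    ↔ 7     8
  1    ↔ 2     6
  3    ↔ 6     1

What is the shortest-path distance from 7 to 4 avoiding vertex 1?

Comparing a few candidate routes:
7-6-5-4: 8 + 9 + 8 = 25
7-6-3-2-5-4: 8 + 1 + 6 + 1 + 8 = 24
7-2-3-6-4: 7 + 6 + 1 + 9 = 23
7-6-4: 8 + 9 = 17
7-2-5-4: 7 + 1 + 8 = 16
The minimum is 16.

16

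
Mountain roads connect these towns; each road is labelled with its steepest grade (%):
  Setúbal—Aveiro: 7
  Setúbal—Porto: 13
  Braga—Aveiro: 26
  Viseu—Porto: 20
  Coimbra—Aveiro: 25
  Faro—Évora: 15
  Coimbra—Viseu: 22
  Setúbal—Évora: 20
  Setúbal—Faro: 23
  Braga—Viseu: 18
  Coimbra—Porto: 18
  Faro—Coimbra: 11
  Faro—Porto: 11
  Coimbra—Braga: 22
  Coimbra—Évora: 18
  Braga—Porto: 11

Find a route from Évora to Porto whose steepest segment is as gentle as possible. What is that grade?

Some routes from Évora to Porto:
Évora - Coimbra - Faro - Porto: max(18, 11, 11) = 18
Évora - Faro - Porto: max(15, 11) = 15
Évora - Coimbra - Viseu - Porto: max(18, 22, 20) = 22
Évora - Coimbra - Porto: max(18, 18) = 18
Évora - Faro - Coimbra - Porto: max(15, 11, 18) = 18
Évora - Setúbal - Porto: max(20, 13) = 20
Smallest bottleneck: 15%.

15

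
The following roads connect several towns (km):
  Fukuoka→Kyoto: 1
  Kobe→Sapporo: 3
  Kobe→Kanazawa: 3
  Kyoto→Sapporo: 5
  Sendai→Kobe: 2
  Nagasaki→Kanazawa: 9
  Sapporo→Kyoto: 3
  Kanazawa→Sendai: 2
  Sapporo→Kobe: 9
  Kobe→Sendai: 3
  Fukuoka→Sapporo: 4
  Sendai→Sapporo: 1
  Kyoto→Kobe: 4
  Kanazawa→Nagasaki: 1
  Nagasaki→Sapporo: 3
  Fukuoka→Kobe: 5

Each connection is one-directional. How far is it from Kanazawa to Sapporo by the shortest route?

Paths from Kanazawa to Sapporo:
Kanazawa-Nagasaki-Sapporo: 1 + 3 = 4
Kanazawa-Sendai-Sapporo: 2 + 1 = 3
Kanazawa-Sendai-Kobe-Sapporo: 2 + 2 + 3 = 7
Best route has total 3 km.

3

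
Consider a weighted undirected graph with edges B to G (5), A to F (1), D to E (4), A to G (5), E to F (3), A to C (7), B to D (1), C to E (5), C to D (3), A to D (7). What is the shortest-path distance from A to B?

8

Checking several routes:
A → F → E → D → B: 1 + 3 + 4 + 1 = 9
A → G → B: 5 + 5 = 10
A → D → B: 7 + 1 = 8
Shortest: 8.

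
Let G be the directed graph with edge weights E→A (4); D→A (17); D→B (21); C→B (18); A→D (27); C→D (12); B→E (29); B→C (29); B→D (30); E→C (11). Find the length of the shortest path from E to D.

23

Candidate routes:
E - A - D: 4 + 27 = 31
E - C - D: 11 + 12 = 23
E - C - B - D: 11 + 18 + 30 = 59
Best route has total 23.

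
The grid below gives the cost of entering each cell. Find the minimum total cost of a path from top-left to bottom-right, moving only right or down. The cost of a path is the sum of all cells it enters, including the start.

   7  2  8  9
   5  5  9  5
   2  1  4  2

Cheapest: r0c0→r0c1→r1c1→r2c1→r2c2→r2c3
  7 + 2 + 5 + 1 + 4 + 2 = 21

21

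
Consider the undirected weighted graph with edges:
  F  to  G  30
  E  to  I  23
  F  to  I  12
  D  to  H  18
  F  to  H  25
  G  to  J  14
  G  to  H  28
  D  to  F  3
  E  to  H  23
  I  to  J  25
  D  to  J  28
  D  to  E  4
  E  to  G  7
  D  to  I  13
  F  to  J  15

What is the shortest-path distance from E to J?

Comparing a few candidate routes:
E → D → I → J: 4 + 13 + 25 = 42
E → G → J: 7 + 14 = 21
E → D → F → J: 4 + 3 + 15 = 22
E → D → J: 4 + 28 = 32
The minimum is 21.

21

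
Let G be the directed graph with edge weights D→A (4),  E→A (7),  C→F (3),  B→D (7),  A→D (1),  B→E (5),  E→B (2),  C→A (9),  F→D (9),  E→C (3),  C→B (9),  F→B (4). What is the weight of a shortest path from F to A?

13

Paths from F to A:
F→D→A: 9 + 4 = 13
F→B→E→A: 4 + 5 + 7 = 16
F→B→D→A: 4 + 7 + 4 = 15
F→B→E→C→A: 4 + 5 + 3 + 9 = 21
Best route has total 13.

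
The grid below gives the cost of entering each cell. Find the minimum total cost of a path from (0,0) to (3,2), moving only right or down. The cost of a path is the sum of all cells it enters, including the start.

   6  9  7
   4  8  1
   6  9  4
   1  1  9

Path r0c0 -> r1c0 -> r2c0 -> r3c0 -> r3c1 -> r3c2: 6 + 4 + 6 + 1 + 1 + 9 = 27.
(Top row then right column would cost 36.)

27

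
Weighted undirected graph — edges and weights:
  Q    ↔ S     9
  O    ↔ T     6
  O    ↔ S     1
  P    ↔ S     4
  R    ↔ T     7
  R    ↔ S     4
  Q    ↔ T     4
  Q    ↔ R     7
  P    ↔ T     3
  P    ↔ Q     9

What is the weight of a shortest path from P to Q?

7

Comparing a few candidate routes:
P → S → Q: 4 + 9 = 13
P → S → O → T → Q: 4 + 1 + 6 + 4 = 15
P → T → Q: 3 + 4 = 7
P → Q: 9
P → S → R → Q: 4 + 4 + 7 = 15
Best route has total 7.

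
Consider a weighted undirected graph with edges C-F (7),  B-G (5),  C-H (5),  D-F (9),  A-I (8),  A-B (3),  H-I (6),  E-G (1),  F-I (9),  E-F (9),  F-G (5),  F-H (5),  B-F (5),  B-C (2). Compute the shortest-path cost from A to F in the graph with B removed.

Routes from A to F avoiding B:
A-I-H-C-F: 8 + 6 + 5 + 7 = 26
A-I-H-F: 8 + 6 + 5 = 19
A-I-F: 8 + 9 = 17
Shortest: 17.

17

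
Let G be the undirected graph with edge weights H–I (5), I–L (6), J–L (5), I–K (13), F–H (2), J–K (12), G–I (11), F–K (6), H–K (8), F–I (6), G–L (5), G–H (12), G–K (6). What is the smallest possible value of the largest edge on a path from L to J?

5

Comparing a few candidate routes:
L-I-H-K-J: max(6, 5, 8, 12) = 12
L-I-H-F-K-J: max(6, 5, 2, 6, 12) = 12
L-J: max(5) = 5
L-I-H-G-K-J: max(6, 5, 12, 6, 12) = 12
The minimum achievable maximum is 5.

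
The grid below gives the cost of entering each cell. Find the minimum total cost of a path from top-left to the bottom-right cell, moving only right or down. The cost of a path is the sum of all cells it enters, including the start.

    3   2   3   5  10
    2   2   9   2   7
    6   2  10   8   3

Take (0,0) → (0,1) → (0,2) → (0,3) → (1,3) → (1,4) → (2,4) for a total of 3 + 2 + 3 + 5 + 2 + 7 + 3 = 25.
(Top row then right column would cost 33.)

25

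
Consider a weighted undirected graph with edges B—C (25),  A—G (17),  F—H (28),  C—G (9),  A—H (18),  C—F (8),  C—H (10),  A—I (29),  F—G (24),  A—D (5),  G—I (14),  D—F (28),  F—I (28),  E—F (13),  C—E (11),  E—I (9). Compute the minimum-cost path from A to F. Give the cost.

Checking several routes:
A - D - F: 5 + 28 = 33
A - G - F: 17 + 24 = 41
A - G - C - E - F: 17 + 9 + 11 + 13 = 50
A - H - F: 18 + 28 = 46
A - G - C - F: 17 + 9 + 8 = 34
A - H - C - F: 18 + 10 + 8 = 36
The minimum is 33.

33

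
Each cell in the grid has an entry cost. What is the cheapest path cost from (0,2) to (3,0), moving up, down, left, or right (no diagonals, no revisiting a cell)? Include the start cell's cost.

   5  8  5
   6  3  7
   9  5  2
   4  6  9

One optimal route is (0,2)→(1,2)→(2,2)→(2,1)→(3,1)→(3,0).
Its cost is 5 + 7 + 2 + 5 + 6 + 4 = 29.

29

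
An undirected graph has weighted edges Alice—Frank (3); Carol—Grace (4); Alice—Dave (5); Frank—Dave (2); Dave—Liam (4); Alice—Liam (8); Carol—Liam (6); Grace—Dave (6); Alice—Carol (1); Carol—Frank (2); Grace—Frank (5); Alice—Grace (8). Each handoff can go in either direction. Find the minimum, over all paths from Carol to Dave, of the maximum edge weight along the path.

2

A few of the Carol→Dave routes:
Carol→Grace→Frank→Dave: max(4, 5, 2) = 5
Carol→Alice→Frank→Dave: max(1, 3, 2) = 3
Carol→Alice→Dave: max(1, 5) = 5
Carol→Grace→Frank→Alice→Dave: max(4, 5, 3, 5) = 5
Carol→Frank→Dave: max(2, 2) = 2
Carol→Frank→Alice→Dave: max(2, 3, 5) = 5
The minimum achievable maximum is 2.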